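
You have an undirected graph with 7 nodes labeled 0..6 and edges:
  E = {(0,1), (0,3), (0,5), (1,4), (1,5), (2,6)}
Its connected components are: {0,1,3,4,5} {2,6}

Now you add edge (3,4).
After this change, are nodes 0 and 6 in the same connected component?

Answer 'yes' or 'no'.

Initial components: {0,1,3,4,5} {2,6}
Adding edge (3,4): both already in same component {0,1,3,4,5}. No change.
New components: {0,1,3,4,5} {2,6}
Are 0 and 6 in the same component? no

Answer: no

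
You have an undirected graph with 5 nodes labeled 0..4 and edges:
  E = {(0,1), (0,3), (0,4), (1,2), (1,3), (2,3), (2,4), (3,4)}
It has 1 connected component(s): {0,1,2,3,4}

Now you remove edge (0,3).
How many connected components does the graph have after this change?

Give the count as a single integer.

Answer: 1

Derivation:
Initial component count: 1
Remove (0,3): not a bridge. Count unchanged: 1.
  After removal, components: {0,1,2,3,4}
New component count: 1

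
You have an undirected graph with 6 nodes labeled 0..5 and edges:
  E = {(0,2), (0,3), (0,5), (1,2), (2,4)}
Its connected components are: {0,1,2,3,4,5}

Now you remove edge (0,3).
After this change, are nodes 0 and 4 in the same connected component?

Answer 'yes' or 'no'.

Initial components: {0,1,2,3,4,5}
Removing edge (0,3): it was a bridge — component count 1 -> 2.
New components: {0,1,2,4,5} {3}
Are 0 and 4 in the same component? yes

Answer: yes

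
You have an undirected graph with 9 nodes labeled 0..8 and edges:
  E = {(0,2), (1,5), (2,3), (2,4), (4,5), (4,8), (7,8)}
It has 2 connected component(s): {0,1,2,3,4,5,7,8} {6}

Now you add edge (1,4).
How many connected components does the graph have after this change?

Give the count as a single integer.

Initial component count: 2
Add (1,4): endpoints already in same component. Count unchanged: 2.
New component count: 2

Answer: 2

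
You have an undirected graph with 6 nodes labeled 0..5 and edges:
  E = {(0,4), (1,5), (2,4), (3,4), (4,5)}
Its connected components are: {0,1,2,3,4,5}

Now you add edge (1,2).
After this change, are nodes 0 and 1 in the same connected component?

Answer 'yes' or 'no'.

Answer: yes

Derivation:
Initial components: {0,1,2,3,4,5}
Adding edge (1,2): both already in same component {0,1,2,3,4,5}. No change.
New components: {0,1,2,3,4,5}
Are 0 and 1 in the same component? yes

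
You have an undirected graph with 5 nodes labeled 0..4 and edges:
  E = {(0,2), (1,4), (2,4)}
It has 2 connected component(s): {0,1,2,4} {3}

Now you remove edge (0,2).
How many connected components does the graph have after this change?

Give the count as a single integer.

Initial component count: 2
Remove (0,2): it was a bridge. Count increases: 2 -> 3.
  After removal, components: {0} {1,2,4} {3}
New component count: 3

Answer: 3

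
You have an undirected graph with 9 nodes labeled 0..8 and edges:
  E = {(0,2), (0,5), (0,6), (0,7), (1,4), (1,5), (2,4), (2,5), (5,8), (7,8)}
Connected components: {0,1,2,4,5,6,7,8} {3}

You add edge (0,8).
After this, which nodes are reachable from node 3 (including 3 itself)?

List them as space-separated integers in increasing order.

Answer: 3

Derivation:
Before: nodes reachable from 3: {3}
Adding (0,8): both endpoints already in same component. Reachability from 3 unchanged.
After: nodes reachable from 3: {3}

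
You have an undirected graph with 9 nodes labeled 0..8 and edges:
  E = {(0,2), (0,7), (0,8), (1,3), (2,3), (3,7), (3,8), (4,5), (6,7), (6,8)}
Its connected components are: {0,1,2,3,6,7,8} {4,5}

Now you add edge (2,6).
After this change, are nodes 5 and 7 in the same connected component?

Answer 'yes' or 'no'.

Initial components: {0,1,2,3,6,7,8} {4,5}
Adding edge (2,6): both already in same component {0,1,2,3,6,7,8}. No change.
New components: {0,1,2,3,6,7,8} {4,5}
Are 5 and 7 in the same component? no

Answer: no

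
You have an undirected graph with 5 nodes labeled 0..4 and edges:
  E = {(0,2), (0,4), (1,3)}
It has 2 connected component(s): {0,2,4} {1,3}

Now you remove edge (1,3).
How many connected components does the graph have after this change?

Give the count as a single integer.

Initial component count: 2
Remove (1,3): it was a bridge. Count increases: 2 -> 3.
  After removal, components: {0,2,4} {1} {3}
New component count: 3

Answer: 3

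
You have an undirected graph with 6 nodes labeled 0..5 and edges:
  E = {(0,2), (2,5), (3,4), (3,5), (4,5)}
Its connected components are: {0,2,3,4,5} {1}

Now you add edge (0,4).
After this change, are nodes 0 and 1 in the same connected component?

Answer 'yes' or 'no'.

Answer: no

Derivation:
Initial components: {0,2,3,4,5} {1}
Adding edge (0,4): both already in same component {0,2,3,4,5}. No change.
New components: {0,2,3,4,5} {1}
Are 0 and 1 in the same component? no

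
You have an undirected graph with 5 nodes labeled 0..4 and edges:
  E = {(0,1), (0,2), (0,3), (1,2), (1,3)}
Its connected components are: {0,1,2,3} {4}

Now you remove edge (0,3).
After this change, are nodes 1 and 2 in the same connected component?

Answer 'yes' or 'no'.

Answer: yes

Derivation:
Initial components: {0,1,2,3} {4}
Removing edge (0,3): not a bridge — component count unchanged at 2.
New components: {0,1,2,3} {4}
Are 1 and 2 in the same component? yes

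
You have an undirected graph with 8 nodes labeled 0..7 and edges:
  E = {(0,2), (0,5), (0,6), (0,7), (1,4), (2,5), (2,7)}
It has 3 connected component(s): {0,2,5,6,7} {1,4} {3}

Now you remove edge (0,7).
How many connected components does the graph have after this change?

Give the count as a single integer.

Initial component count: 3
Remove (0,7): not a bridge. Count unchanged: 3.
  After removal, components: {0,2,5,6,7} {1,4} {3}
New component count: 3

Answer: 3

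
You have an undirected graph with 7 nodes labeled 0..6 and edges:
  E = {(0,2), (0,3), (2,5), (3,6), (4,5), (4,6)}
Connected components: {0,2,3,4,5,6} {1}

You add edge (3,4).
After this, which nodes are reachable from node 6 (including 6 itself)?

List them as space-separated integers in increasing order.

Answer: 0 2 3 4 5 6

Derivation:
Before: nodes reachable from 6: {0,2,3,4,5,6}
Adding (3,4): both endpoints already in same component. Reachability from 6 unchanged.
After: nodes reachable from 6: {0,2,3,4,5,6}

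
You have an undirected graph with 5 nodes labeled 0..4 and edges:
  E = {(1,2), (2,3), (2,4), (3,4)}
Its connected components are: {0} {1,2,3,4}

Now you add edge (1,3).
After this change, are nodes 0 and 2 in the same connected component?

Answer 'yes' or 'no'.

Answer: no

Derivation:
Initial components: {0} {1,2,3,4}
Adding edge (1,3): both already in same component {1,2,3,4}. No change.
New components: {0} {1,2,3,4}
Are 0 and 2 in the same component? no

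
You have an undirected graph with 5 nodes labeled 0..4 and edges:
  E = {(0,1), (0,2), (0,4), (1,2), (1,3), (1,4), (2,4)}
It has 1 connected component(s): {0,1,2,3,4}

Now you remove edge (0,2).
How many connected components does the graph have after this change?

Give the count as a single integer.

Initial component count: 1
Remove (0,2): not a bridge. Count unchanged: 1.
  After removal, components: {0,1,2,3,4}
New component count: 1

Answer: 1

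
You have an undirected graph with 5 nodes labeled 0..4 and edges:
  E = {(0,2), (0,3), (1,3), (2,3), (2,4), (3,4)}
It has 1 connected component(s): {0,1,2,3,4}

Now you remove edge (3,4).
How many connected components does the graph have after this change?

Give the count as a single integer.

Answer: 1

Derivation:
Initial component count: 1
Remove (3,4): not a bridge. Count unchanged: 1.
  After removal, components: {0,1,2,3,4}
New component count: 1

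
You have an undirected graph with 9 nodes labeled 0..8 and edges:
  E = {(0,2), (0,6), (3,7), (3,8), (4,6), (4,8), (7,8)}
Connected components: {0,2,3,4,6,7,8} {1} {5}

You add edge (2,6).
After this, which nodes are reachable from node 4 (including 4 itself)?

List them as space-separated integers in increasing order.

Answer: 0 2 3 4 6 7 8

Derivation:
Before: nodes reachable from 4: {0,2,3,4,6,7,8}
Adding (2,6): both endpoints already in same component. Reachability from 4 unchanged.
After: nodes reachable from 4: {0,2,3,4,6,7,8}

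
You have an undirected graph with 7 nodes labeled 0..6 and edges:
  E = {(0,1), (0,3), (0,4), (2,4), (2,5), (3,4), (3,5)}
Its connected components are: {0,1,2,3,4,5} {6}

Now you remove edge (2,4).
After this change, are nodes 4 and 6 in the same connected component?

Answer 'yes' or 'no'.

Initial components: {0,1,2,3,4,5} {6}
Removing edge (2,4): not a bridge — component count unchanged at 2.
New components: {0,1,2,3,4,5} {6}
Are 4 and 6 in the same component? no

Answer: no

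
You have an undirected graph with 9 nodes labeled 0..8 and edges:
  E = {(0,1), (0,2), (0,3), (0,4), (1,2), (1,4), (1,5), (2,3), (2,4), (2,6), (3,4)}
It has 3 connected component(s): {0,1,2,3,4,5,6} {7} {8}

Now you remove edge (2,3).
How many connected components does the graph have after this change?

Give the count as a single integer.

Answer: 3

Derivation:
Initial component count: 3
Remove (2,3): not a bridge. Count unchanged: 3.
  After removal, components: {0,1,2,3,4,5,6} {7} {8}
New component count: 3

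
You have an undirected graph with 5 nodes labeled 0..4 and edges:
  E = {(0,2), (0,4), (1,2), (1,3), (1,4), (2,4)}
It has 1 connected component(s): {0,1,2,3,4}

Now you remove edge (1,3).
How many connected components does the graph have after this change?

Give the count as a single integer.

Answer: 2

Derivation:
Initial component count: 1
Remove (1,3): it was a bridge. Count increases: 1 -> 2.
  After removal, components: {0,1,2,4} {3}
New component count: 2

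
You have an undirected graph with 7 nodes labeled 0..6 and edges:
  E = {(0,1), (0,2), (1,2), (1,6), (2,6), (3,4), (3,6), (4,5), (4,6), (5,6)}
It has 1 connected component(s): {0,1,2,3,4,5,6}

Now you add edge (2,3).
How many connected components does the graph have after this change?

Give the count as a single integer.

Initial component count: 1
Add (2,3): endpoints already in same component. Count unchanged: 1.
New component count: 1

Answer: 1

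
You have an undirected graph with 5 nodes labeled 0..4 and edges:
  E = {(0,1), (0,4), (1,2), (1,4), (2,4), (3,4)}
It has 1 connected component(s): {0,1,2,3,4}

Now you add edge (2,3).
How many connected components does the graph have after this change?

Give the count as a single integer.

Answer: 1

Derivation:
Initial component count: 1
Add (2,3): endpoints already in same component. Count unchanged: 1.
New component count: 1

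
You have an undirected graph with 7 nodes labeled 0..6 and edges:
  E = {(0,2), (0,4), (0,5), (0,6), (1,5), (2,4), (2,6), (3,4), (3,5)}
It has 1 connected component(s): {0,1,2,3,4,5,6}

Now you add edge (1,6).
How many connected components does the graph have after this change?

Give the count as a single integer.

Answer: 1

Derivation:
Initial component count: 1
Add (1,6): endpoints already in same component. Count unchanged: 1.
New component count: 1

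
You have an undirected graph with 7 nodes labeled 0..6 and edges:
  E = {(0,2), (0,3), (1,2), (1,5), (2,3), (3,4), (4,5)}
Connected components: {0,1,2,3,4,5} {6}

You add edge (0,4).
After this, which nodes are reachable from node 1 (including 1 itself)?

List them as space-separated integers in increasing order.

Answer: 0 1 2 3 4 5

Derivation:
Before: nodes reachable from 1: {0,1,2,3,4,5}
Adding (0,4): both endpoints already in same component. Reachability from 1 unchanged.
After: nodes reachable from 1: {0,1,2,3,4,5}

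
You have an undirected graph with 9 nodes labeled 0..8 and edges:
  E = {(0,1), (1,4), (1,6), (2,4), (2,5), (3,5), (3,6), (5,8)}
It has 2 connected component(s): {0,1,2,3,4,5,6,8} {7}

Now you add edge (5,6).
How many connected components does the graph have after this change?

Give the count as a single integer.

Initial component count: 2
Add (5,6): endpoints already in same component. Count unchanged: 2.
New component count: 2

Answer: 2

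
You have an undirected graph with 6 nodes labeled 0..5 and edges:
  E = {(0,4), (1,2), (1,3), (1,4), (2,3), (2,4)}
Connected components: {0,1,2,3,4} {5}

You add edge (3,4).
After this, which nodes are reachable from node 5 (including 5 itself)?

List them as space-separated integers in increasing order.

Answer: 5

Derivation:
Before: nodes reachable from 5: {5}
Adding (3,4): both endpoints already in same component. Reachability from 5 unchanged.
After: nodes reachable from 5: {5}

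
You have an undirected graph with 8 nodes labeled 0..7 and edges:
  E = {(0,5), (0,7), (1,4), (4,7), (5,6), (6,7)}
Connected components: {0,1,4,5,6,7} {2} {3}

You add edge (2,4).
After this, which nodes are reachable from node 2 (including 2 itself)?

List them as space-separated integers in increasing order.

Before: nodes reachable from 2: {2}
Adding (2,4): merges 2's component with another. Reachability grows.
After: nodes reachable from 2: {0,1,2,4,5,6,7}

Answer: 0 1 2 4 5 6 7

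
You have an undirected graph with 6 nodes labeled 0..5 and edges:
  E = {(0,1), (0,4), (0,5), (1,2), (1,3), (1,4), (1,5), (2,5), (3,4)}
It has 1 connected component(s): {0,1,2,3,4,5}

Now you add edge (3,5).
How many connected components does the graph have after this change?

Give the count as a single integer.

Answer: 1

Derivation:
Initial component count: 1
Add (3,5): endpoints already in same component. Count unchanged: 1.
New component count: 1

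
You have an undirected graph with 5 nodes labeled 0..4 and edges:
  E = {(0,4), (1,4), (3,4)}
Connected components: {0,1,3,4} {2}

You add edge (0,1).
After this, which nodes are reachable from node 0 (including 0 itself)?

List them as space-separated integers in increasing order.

Answer: 0 1 3 4

Derivation:
Before: nodes reachable from 0: {0,1,3,4}
Adding (0,1): both endpoints already in same component. Reachability from 0 unchanged.
After: nodes reachable from 0: {0,1,3,4}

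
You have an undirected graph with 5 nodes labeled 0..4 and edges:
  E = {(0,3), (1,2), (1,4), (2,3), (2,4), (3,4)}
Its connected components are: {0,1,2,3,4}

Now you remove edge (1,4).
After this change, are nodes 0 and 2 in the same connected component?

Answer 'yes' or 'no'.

Answer: yes

Derivation:
Initial components: {0,1,2,3,4}
Removing edge (1,4): not a bridge — component count unchanged at 1.
New components: {0,1,2,3,4}
Are 0 and 2 in the same component? yes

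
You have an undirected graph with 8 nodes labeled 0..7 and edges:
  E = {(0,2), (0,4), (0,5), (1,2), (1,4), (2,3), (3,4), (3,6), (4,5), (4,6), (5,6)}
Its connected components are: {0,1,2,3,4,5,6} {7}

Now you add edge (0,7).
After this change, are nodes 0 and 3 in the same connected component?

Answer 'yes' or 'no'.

Answer: yes

Derivation:
Initial components: {0,1,2,3,4,5,6} {7}
Adding edge (0,7): merges {0,1,2,3,4,5,6} and {7}.
New components: {0,1,2,3,4,5,6,7}
Are 0 and 3 in the same component? yes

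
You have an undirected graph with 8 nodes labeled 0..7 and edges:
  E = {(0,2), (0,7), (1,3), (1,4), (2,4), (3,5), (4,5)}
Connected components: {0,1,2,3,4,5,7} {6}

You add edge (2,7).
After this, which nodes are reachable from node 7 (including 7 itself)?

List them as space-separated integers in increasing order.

Before: nodes reachable from 7: {0,1,2,3,4,5,7}
Adding (2,7): both endpoints already in same component. Reachability from 7 unchanged.
After: nodes reachable from 7: {0,1,2,3,4,5,7}

Answer: 0 1 2 3 4 5 7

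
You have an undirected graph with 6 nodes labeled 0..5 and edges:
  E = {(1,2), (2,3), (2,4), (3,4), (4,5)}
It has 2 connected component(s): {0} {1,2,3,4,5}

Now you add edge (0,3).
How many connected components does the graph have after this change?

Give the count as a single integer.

Initial component count: 2
Add (0,3): merges two components. Count decreases: 2 -> 1.
New component count: 1

Answer: 1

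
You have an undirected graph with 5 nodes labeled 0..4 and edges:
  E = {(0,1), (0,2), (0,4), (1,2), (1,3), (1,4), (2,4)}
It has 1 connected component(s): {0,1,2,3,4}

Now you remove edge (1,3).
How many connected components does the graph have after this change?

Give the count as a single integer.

Initial component count: 1
Remove (1,3): it was a bridge. Count increases: 1 -> 2.
  After removal, components: {0,1,2,4} {3}
New component count: 2

Answer: 2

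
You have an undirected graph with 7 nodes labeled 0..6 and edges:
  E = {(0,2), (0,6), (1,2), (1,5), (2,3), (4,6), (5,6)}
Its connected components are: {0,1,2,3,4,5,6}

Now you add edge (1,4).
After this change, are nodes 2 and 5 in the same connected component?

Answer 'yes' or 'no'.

Answer: yes

Derivation:
Initial components: {0,1,2,3,4,5,6}
Adding edge (1,4): both already in same component {0,1,2,3,4,5,6}. No change.
New components: {0,1,2,3,4,5,6}
Are 2 and 5 in the same component? yes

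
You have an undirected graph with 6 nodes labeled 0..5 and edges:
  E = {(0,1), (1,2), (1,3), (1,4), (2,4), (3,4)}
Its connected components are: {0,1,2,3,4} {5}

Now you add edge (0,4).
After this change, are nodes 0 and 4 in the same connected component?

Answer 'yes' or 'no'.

Answer: yes

Derivation:
Initial components: {0,1,2,3,4} {5}
Adding edge (0,4): both already in same component {0,1,2,3,4}. No change.
New components: {0,1,2,3,4} {5}
Are 0 and 4 in the same component? yes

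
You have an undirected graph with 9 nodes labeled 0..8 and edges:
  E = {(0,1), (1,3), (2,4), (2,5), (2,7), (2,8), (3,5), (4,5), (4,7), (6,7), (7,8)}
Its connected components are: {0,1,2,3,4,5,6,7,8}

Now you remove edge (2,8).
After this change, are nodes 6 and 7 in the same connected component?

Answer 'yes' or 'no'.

Initial components: {0,1,2,3,4,5,6,7,8}
Removing edge (2,8): not a bridge — component count unchanged at 1.
New components: {0,1,2,3,4,5,6,7,8}
Are 6 and 7 in the same component? yes

Answer: yes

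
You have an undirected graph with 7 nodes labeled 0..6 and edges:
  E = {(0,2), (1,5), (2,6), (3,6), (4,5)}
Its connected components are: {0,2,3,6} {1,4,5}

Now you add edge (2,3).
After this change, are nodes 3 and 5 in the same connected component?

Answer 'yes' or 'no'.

Answer: no

Derivation:
Initial components: {0,2,3,6} {1,4,5}
Adding edge (2,3): both already in same component {0,2,3,6}. No change.
New components: {0,2,3,6} {1,4,5}
Are 3 and 5 in the same component? no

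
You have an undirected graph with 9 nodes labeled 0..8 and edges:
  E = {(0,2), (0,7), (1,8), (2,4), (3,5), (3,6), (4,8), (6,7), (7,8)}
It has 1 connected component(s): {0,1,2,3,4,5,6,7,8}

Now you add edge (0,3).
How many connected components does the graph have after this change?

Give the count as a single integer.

Initial component count: 1
Add (0,3): endpoints already in same component. Count unchanged: 1.
New component count: 1

Answer: 1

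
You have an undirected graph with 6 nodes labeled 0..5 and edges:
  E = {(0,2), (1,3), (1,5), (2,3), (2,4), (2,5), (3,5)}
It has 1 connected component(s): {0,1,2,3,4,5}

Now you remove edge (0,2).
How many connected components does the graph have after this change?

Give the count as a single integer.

Answer: 2

Derivation:
Initial component count: 1
Remove (0,2): it was a bridge. Count increases: 1 -> 2.
  After removal, components: {0} {1,2,3,4,5}
New component count: 2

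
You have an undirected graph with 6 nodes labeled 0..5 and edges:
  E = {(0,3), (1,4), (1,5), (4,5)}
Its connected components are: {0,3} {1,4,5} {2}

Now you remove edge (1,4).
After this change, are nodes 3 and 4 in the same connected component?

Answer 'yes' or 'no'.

Answer: no

Derivation:
Initial components: {0,3} {1,4,5} {2}
Removing edge (1,4): not a bridge — component count unchanged at 3.
New components: {0,3} {1,4,5} {2}
Are 3 and 4 in the same component? no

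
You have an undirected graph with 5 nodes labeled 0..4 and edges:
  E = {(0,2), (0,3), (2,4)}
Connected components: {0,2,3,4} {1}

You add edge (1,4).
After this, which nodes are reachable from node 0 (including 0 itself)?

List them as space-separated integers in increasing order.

Before: nodes reachable from 0: {0,2,3,4}
Adding (1,4): merges 0's component with another. Reachability grows.
After: nodes reachable from 0: {0,1,2,3,4}

Answer: 0 1 2 3 4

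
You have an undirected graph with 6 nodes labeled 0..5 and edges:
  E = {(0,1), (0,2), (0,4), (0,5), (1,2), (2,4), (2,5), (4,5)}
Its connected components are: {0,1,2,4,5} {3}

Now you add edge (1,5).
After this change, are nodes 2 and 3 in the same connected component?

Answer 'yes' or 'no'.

Initial components: {0,1,2,4,5} {3}
Adding edge (1,5): both already in same component {0,1,2,4,5}. No change.
New components: {0,1,2,4,5} {3}
Are 2 and 3 in the same component? no

Answer: no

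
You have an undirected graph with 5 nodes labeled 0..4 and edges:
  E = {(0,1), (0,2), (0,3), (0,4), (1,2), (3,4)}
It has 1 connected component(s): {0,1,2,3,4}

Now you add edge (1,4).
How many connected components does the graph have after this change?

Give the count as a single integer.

Initial component count: 1
Add (1,4): endpoints already in same component. Count unchanged: 1.
New component count: 1

Answer: 1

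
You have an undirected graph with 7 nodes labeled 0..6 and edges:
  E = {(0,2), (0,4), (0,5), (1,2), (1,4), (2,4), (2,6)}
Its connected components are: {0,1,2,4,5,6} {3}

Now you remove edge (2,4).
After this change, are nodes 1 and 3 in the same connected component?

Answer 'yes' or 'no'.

Answer: no

Derivation:
Initial components: {0,1,2,4,5,6} {3}
Removing edge (2,4): not a bridge — component count unchanged at 2.
New components: {0,1,2,4,5,6} {3}
Are 1 and 3 in the same component? no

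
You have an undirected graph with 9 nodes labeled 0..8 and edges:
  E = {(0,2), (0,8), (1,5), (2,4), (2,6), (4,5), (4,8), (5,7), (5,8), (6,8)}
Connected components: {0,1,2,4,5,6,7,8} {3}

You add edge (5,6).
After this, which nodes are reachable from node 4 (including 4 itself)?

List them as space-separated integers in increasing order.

Before: nodes reachable from 4: {0,1,2,4,5,6,7,8}
Adding (5,6): both endpoints already in same component. Reachability from 4 unchanged.
After: nodes reachable from 4: {0,1,2,4,5,6,7,8}

Answer: 0 1 2 4 5 6 7 8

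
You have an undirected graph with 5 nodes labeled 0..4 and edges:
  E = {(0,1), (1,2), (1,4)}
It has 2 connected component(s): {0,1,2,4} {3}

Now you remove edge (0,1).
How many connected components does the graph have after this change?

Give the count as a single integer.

Initial component count: 2
Remove (0,1): it was a bridge. Count increases: 2 -> 3.
  After removal, components: {0} {1,2,4} {3}
New component count: 3

Answer: 3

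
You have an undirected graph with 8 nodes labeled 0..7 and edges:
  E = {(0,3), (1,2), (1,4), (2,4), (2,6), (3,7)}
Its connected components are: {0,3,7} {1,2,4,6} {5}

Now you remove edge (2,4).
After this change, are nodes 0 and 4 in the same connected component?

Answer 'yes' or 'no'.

Answer: no

Derivation:
Initial components: {0,3,7} {1,2,4,6} {5}
Removing edge (2,4): not a bridge — component count unchanged at 3.
New components: {0,3,7} {1,2,4,6} {5}
Are 0 and 4 in the same component? no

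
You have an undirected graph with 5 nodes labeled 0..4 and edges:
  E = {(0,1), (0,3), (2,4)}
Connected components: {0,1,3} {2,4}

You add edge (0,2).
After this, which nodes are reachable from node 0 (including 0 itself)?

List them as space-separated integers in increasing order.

Before: nodes reachable from 0: {0,1,3}
Adding (0,2): merges 0's component with another. Reachability grows.
After: nodes reachable from 0: {0,1,2,3,4}

Answer: 0 1 2 3 4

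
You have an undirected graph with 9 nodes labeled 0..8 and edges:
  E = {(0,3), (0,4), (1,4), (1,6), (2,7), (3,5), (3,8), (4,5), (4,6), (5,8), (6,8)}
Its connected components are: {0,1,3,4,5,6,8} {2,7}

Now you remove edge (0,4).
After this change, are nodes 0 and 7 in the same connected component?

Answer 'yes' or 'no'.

Answer: no

Derivation:
Initial components: {0,1,3,4,5,6,8} {2,7}
Removing edge (0,4): not a bridge — component count unchanged at 2.
New components: {0,1,3,4,5,6,8} {2,7}
Are 0 and 7 in the same component? no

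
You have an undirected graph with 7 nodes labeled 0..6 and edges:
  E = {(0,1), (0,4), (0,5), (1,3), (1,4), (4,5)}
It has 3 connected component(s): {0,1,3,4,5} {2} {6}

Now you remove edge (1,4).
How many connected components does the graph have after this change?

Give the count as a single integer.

Answer: 3

Derivation:
Initial component count: 3
Remove (1,4): not a bridge. Count unchanged: 3.
  After removal, components: {0,1,3,4,5} {2} {6}
New component count: 3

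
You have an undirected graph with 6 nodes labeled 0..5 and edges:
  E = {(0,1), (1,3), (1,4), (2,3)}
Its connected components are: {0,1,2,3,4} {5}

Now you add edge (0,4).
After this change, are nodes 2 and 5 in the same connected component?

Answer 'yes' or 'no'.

Initial components: {0,1,2,3,4} {5}
Adding edge (0,4): both already in same component {0,1,2,3,4}. No change.
New components: {0,1,2,3,4} {5}
Are 2 and 5 in the same component? no

Answer: no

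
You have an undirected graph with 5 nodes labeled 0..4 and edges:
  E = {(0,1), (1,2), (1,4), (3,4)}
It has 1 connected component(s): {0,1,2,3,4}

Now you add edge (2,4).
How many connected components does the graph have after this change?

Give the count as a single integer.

Initial component count: 1
Add (2,4): endpoints already in same component. Count unchanged: 1.
New component count: 1

Answer: 1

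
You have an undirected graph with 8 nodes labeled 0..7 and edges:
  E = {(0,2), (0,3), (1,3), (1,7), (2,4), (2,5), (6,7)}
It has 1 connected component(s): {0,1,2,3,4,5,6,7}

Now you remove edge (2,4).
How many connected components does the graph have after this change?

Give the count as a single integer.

Answer: 2

Derivation:
Initial component count: 1
Remove (2,4): it was a bridge. Count increases: 1 -> 2.
  After removal, components: {0,1,2,3,5,6,7} {4}
New component count: 2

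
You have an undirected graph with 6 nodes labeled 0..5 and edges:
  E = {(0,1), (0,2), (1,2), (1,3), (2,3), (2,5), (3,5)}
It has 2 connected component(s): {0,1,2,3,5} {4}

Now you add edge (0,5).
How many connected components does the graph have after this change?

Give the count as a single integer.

Answer: 2

Derivation:
Initial component count: 2
Add (0,5): endpoints already in same component. Count unchanged: 2.
New component count: 2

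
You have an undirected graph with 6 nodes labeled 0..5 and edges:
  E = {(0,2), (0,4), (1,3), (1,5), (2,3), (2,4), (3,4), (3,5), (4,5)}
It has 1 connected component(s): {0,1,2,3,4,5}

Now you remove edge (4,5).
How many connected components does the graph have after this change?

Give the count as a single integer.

Answer: 1

Derivation:
Initial component count: 1
Remove (4,5): not a bridge. Count unchanged: 1.
  After removal, components: {0,1,2,3,4,5}
New component count: 1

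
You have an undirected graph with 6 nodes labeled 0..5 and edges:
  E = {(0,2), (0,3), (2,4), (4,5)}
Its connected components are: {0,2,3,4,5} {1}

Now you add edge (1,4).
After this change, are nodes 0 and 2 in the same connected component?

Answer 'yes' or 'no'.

Initial components: {0,2,3,4,5} {1}
Adding edge (1,4): merges {1} and {0,2,3,4,5}.
New components: {0,1,2,3,4,5}
Are 0 and 2 in the same component? yes

Answer: yes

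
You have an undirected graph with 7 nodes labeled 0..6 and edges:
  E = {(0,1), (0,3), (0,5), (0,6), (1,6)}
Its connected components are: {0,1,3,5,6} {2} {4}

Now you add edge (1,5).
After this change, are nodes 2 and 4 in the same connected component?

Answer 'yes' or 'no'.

Answer: no

Derivation:
Initial components: {0,1,3,5,6} {2} {4}
Adding edge (1,5): both already in same component {0,1,3,5,6}. No change.
New components: {0,1,3,5,6} {2} {4}
Are 2 and 4 in the same component? no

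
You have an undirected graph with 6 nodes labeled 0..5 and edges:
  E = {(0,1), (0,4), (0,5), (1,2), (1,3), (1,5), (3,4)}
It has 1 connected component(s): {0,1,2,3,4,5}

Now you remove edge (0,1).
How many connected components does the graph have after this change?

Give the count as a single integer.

Answer: 1

Derivation:
Initial component count: 1
Remove (0,1): not a bridge. Count unchanged: 1.
  After removal, components: {0,1,2,3,4,5}
New component count: 1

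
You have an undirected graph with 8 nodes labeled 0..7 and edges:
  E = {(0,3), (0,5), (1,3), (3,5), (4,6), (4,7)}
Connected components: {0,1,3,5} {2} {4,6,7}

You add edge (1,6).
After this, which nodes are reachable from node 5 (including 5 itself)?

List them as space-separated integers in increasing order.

Answer: 0 1 3 4 5 6 7

Derivation:
Before: nodes reachable from 5: {0,1,3,5}
Adding (1,6): merges 5's component with another. Reachability grows.
After: nodes reachable from 5: {0,1,3,4,5,6,7}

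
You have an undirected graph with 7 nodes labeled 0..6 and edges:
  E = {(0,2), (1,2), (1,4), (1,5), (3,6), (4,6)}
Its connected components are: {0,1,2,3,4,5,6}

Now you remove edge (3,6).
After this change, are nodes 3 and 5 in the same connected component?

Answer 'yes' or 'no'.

Initial components: {0,1,2,3,4,5,6}
Removing edge (3,6): it was a bridge — component count 1 -> 2.
New components: {0,1,2,4,5,6} {3}
Are 3 and 5 in the same component? no

Answer: no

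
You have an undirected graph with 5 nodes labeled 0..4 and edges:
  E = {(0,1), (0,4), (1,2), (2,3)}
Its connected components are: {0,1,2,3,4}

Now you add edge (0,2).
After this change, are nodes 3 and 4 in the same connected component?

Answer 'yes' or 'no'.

Answer: yes

Derivation:
Initial components: {0,1,2,3,4}
Adding edge (0,2): both already in same component {0,1,2,3,4}. No change.
New components: {0,1,2,3,4}
Are 3 and 4 in the same component? yes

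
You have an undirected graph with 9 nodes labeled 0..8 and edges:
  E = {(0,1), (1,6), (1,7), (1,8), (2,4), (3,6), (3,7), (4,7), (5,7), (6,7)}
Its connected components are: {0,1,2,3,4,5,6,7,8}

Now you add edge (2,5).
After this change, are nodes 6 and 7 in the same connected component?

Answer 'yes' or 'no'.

Answer: yes

Derivation:
Initial components: {0,1,2,3,4,5,6,7,8}
Adding edge (2,5): both already in same component {0,1,2,3,4,5,6,7,8}. No change.
New components: {0,1,2,3,4,5,6,7,8}
Are 6 and 7 in the same component? yes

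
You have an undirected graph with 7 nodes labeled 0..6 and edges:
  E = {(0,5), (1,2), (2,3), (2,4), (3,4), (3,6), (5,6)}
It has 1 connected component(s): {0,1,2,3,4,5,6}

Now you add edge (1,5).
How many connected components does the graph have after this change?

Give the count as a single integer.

Answer: 1

Derivation:
Initial component count: 1
Add (1,5): endpoints already in same component. Count unchanged: 1.
New component count: 1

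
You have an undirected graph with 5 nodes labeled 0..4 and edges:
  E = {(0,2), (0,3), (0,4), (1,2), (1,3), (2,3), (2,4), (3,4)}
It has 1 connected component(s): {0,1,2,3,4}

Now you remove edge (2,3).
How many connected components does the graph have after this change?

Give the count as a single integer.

Answer: 1

Derivation:
Initial component count: 1
Remove (2,3): not a bridge. Count unchanged: 1.
  After removal, components: {0,1,2,3,4}
New component count: 1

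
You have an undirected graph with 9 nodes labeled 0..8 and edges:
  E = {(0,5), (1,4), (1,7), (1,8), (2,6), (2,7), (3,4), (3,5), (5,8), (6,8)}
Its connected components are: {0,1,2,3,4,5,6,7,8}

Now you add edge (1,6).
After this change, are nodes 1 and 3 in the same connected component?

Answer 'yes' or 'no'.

Initial components: {0,1,2,3,4,5,6,7,8}
Adding edge (1,6): both already in same component {0,1,2,3,4,5,6,7,8}. No change.
New components: {0,1,2,3,4,5,6,7,8}
Are 1 and 3 in the same component? yes

Answer: yes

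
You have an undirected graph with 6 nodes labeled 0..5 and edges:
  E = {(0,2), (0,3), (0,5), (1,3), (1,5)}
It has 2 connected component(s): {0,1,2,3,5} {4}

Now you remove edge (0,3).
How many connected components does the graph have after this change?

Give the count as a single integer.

Initial component count: 2
Remove (0,3): not a bridge. Count unchanged: 2.
  After removal, components: {0,1,2,3,5} {4}
New component count: 2

Answer: 2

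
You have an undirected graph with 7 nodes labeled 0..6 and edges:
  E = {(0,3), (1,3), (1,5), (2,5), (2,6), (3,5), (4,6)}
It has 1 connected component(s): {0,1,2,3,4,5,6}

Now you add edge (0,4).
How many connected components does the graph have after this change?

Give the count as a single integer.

Answer: 1

Derivation:
Initial component count: 1
Add (0,4): endpoints already in same component. Count unchanged: 1.
New component count: 1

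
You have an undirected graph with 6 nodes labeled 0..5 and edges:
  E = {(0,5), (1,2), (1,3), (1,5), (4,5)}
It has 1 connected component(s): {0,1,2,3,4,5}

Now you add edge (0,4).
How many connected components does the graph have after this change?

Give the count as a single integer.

Initial component count: 1
Add (0,4): endpoints already in same component. Count unchanged: 1.
New component count: 1

Answer: 1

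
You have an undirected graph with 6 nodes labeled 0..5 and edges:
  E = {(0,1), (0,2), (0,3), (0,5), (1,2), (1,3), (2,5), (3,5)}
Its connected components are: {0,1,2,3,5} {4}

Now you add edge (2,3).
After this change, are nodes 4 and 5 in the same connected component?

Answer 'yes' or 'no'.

Initial components: {0,1,2,3,5} {4}
Adding edge (2,3): both already in same component {0,1,2,3,5}. No change.
New components: {0,1,2,3,5} {4}
Are 4 and 5 in the same component? no

Answer: no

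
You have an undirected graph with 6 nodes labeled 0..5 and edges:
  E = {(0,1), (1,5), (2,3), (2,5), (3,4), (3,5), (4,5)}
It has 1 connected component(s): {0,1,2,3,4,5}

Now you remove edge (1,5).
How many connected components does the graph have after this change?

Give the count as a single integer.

Answer: 2

Derivation:
Initial component count: 1
Remove (1,5): it was a bridge. Count increases: 1 -> 2.
  After removal, components: {0,1} {2,3,4,5}
New component count: 2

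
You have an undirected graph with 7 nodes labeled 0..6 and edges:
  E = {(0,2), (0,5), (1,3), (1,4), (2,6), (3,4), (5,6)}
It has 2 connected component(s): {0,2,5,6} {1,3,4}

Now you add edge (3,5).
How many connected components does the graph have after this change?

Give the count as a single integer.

Initial component count: 2
Add (3,5): merges two components. Count decreases: 2 -> 1.
New component count: 1

Answer: 1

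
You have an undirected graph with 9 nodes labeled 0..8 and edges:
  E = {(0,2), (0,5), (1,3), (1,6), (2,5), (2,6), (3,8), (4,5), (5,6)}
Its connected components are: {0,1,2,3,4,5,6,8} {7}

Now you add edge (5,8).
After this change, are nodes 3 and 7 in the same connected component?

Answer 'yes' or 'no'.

Initial components: {0,1,2,3,4,5,6,8} {7}
Adding edge (5,8): both already in same component {0,1,2,3,4,5,6,8}. No change.
New components: {0,1,2,3,4,5,6,8} {7}
Are 3 and 7 in the same component? no

Answer: no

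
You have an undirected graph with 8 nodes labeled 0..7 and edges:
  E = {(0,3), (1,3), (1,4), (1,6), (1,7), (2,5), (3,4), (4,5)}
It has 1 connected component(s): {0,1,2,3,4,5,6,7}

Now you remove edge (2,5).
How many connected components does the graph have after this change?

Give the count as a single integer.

Initial component count: 1
Remove (2,5): it was a bridge. Count increases: 1 -> 2.
  After removal, components: {0,1,3,4,5,6,7} {2}
New component count: 2

Answer: 2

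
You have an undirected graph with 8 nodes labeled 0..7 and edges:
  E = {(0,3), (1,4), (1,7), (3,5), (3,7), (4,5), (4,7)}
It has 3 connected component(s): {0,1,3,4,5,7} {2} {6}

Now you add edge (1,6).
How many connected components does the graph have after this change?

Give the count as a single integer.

Initial component count: 3
Add (1,6): merges two components. Count decreases: 3 -> 2.
New component count: 2

Answer: 2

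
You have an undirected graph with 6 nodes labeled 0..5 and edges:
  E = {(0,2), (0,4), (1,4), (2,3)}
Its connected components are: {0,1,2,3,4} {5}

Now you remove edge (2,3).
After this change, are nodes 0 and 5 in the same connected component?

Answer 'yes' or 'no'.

Answer: no

Derivation:
Initial components: {0,1,2,3,4} {5}
Removing edge (2,3): it was a bridge — component count 2 -> 3.
New components: {0,1,2,4} {3} {5}
Are 0 and 5 in the same component? no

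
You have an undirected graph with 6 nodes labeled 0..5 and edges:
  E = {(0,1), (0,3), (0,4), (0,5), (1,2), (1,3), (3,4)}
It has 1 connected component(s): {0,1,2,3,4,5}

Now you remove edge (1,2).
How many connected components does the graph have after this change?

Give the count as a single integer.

Initial component count: 1
Remove (1,2): it was a bridge. Count increases: 1 -> 2.
  After removal, components: {0,1,3,4,5} {2}
New component count: 2

Answer: 2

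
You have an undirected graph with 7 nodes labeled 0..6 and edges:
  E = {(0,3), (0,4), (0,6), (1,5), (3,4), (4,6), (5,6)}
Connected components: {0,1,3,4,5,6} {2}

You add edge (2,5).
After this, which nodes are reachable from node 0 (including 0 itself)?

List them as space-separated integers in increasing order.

Answer: 0 1 2 3 4 5 6

Derivation:
Before: nodes reachable from 0: {0,1,3,4,5,6}
Adding (2,5): merges 0's component with another. Reachability grows.
After: nodes reachable from 0: {0,1,2,3,4,5,6}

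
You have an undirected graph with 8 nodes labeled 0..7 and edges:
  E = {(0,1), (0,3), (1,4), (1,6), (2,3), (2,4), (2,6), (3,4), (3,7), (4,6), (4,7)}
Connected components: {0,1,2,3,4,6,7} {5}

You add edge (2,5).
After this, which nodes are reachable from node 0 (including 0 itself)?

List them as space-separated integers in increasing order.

Answer: 0 1 2 3 4 5 6 7

Derivation:
Before: nodes reachable from 0: {0,1,2,3,4,6,7}
Adding (2,5): merges 0's component with another. Reachability grows.
After: nodes reachable from 0: {0,1,2,3,4,5,6,7}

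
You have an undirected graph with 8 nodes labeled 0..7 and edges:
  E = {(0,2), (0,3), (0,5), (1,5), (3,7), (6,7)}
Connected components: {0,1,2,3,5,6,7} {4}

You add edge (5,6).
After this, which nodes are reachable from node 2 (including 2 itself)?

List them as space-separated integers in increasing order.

Answer: 0 1 2 3 5 6 7

Derivation:
Before: nodes reachable from 2: {0,1,2,3,5,6,7}
Adding (5,6): both endpoints already in same component. Reachability from 2 unchanged.
After: nodes reachable from 2: {0,1,2,3,5,6,7}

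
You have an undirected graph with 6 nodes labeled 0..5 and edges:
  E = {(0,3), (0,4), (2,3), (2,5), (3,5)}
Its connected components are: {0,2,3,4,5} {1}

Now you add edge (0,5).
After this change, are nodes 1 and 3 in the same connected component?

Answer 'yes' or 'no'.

Answer: no

Derivation:
Initial components: {0,2,3,4,5} {1}
Adding edge (0,5): both already in same component {0,2,3,4,5}. No change.
New components: {0,2,3,4,5} {1}
Are 1 and 3 in the same component? no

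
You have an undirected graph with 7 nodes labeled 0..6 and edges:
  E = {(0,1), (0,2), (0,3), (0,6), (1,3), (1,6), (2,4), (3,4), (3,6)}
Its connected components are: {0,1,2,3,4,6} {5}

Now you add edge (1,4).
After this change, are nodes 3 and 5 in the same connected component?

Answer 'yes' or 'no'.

Initial components: {0,1,2,3,4,6} {5}
Adding edge (1,4): both already in same component {0,1,2,3,4,6}. No change.
New components: {0,1,2,3,4,6} {5}
Are 3 and 5 in the same component? no

Answer: no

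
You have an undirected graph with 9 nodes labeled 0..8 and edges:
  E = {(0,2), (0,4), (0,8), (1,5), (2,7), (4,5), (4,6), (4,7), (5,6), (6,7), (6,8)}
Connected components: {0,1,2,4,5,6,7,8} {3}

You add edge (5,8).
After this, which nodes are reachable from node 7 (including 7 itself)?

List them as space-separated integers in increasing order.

Answer: 0 1 2 4 5 6 7 8

Derivation:
Before: nodes reachable from 7: {0,1,2,4,5,6,7,8}
Adding (5,8): both endpoints already in same component. Reachability from 7 unchanged.
After: nodes reachable from 7: {0,1,2,4,5,6,7,8}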